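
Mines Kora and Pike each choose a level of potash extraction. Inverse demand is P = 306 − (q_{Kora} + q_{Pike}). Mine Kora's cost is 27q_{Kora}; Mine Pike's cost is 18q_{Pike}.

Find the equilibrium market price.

Mine Kora's profit: π = q_{Kora}(306 − (q_{Kora} + q_{Pike})) − 27q_{Kora}.
∂π/∂q_{Kora} = 279 − 2q_{Kora} − q_{Pike} = 0, so q_{Kora} = 139.5 − 0.5q_{Pike}.
By the same steps for Pike: q_{Pike} = 144 − 0.5q_{Kora}.
Plugging q_{Pike} into Kora's best response: q_{Kora} = 139.5 − 0.5(144 − 0.5q_{Kora}) ⇒ 0.75q_{Kora} = 67.5, so q_{Kora} = 90.
Then q_{Pike} = 144 − 0.5·90 = 99.
Equilibrium price: P = 306 − 189 = 117.

117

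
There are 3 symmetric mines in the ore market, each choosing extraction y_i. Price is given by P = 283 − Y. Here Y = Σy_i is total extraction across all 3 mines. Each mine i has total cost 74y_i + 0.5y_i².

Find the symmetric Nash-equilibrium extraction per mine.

A representative mine's profit is π_i = y_i(283 − Y) − 74y_i − 0.5y_i², with Y = y_i + Σ_{j≠i} y_j.
First-order condition: 209 − 3y_i − Σ_{j≠i} y_j = 0.
In a symmetric equilibrium every mine chooses the same y, so Σ_{j≠i} y_j = 2y. The condition becomes 209 − 5y = 0, giving y = 209/5 = 41.8.

41.8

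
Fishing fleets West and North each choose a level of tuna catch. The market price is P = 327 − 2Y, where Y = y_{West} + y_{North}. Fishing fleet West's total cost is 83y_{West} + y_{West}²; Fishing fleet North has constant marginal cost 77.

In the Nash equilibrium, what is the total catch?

74.4

Fishing fleet West's profit: π = y_{West}(327 − 2(y_{West} + y_{North})) − 83y_{West} − y_{West}².
∂π/∂y_{West} = 244 − 6y_{West} − 2y_{North} = 0, so y_{West} = 122/3 − (1/3)y_{North}.
For North: ∂π/∂y_{North} = 250 − 4y_{North} − 2y_{West} = 0 ⇒ y_{North} = 62.5 − 0.5y_{West}.
Plugging y_{North} into West's best response: y_{West} = 122/3 − (1/3)(62.5 − 0.5y_{West}) ⇒ (5/6)y_{West} = 119/6, so y_{West} = 23.8.
Then y_{North} = 62.5 − 0.5·23.8 = 50.6.
Total catch: 23.8 + 50.6 = 74.4.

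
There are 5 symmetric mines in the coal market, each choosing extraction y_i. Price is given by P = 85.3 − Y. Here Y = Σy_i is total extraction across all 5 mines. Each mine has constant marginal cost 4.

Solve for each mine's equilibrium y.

A representative mine's profit is π_i = y_i(85.3 − Y) − 4y_i, with Y = y_i + Σ_{j≠i} y_j.
First-order condition: 81.3 − 2y_i − Σ_{j≠i} y_j = 0.
In a symmetric equilibrium every mine chooses the same y, so Σ_{j≠i} y_j = 4y. The condition becomes 81.3 − 6y = 0, giving y = 81.3/6 = 13.55.

13.55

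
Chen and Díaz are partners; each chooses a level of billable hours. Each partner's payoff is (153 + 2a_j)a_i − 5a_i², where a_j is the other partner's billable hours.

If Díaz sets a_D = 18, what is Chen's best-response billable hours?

Chen's payoff is (153 + 2a_D)a_C − 5a_C².
∂π/∂a_C = 153 + 2a_D − 10a_C = 0, so a_C = 15.3 + 0.2a_D.
At a_D = 18: a_C = 15.3 + 0.2·18 = 18.9.

18.9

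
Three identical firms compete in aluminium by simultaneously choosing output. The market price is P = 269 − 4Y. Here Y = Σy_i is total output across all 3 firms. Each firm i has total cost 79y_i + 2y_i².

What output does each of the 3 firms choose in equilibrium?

A representative firm's profit is π_i = y_i(269 − 4Y) − 79y_i − 2y_i², with Y = y_i + Σ_{j≠i} y_j.
First-order condition: 190 − 12y_i − 4Σ_{j≠i} y_j = 0.
With identical firms, set every y_j = y: then 190 − 12y − 8y = 0, i.e. y = 190/20 = 9.5.

9.5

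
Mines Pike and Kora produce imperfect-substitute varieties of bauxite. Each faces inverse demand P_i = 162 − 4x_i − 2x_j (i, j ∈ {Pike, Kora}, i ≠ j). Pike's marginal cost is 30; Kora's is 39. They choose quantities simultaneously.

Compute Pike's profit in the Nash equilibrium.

729

Mine Pike's profit: π = x_{Pike}(162 − 4x_{Pike} − 2x_{Kora}) − 30x_{Pike}.
∂π/∂x_{Pike} = 132 − 8x_{Pike} − 2x_{Kora} = 0 ⇒ x_{Pike} = 16.5 − 0.25x_{Kora}.
Similarly x_{Kora} = 15.375 − 0.25x_{Pike}.
Solving the two reaction functions simultaneously: (1 − (−0.25)(−0.25))x_{Pike} = 16.5 − 0.25·15.375, so 0.9375x_{Pike} = 405/32 and x_{Pike} = 13.5.
Then x_{Kora} = 15.375 − 0.25·13.5 = 12.
P_{Pike} = 162 − 4·13.5 − 2·12 = 84.
Profit = (84 − 30)·13.5 = 729.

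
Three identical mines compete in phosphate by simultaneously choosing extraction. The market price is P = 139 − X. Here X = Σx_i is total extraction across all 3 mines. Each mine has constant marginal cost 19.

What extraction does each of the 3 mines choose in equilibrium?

A representative mine's profit is π_i = x_i(139 − X) − 19x_i, with X = x_i + Σ_{j≠i} x_j.
First-order condition: 120 − 2x_i − Σ_{j≠i} x_j = 0.
Imposing symmetry (x_j = x for all j) turns Σ_{j≠i} x_j into 2x, so 120 = 4x and x = 30.

30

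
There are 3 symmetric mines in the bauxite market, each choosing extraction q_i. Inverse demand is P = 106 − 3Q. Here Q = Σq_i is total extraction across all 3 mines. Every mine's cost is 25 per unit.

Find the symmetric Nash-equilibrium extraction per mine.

6.75

A representative mine's profit is π_i = q_i(106 − 3Q) − 25q_i, with Q = q_i + Σ_{j≠i} q_j.
First-order condition: 81 − 6q_i − 3Σ_{j≠i} q_j = 0.
Imposing symmetry (q_j = q for all j) turns Σ_{j≠i} q_j into 2q, so 81 = 12q and q = 6.75.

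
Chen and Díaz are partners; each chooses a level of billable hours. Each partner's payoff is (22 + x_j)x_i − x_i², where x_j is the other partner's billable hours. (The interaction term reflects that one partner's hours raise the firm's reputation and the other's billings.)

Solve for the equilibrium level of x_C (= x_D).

Chen's payoff is (22 + x_D)x_C − x_C².
∂π/∂x_C = 22 + x_D − 2x_C = 0, so x_C = 11 + 0.5x_D.
Setting x_C = x_D in the reaction function: x_C = 11 + 0.5x_C, so x_C = 11 / 0.5 = 22.

22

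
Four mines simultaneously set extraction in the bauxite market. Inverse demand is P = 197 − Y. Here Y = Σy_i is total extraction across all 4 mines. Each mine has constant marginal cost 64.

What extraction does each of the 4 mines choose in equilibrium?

A representative mine's profit is π_i = y_i(197 − Y) − 64y_i, with Y = y_i + Σ_{j≠i} y_j.
First-order condition: 133 − 2y_i − Σ_{j≠i} y_j = 0.
In a symmetric equilibrium every mine chooses the same y, so Σ_{j≠i} y_j = 3y. The condition becomes 133 − 5y = 0, giving y = 133/5 = 26.6.

26.6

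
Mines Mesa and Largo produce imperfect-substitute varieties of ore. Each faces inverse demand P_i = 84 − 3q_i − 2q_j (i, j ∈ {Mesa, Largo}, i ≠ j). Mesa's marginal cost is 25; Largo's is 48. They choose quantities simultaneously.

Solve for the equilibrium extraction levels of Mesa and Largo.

Mine Mesa's profit: π = q_{Mesa}(84 − 3q_{Mesa} − 2q_{Largo}) − 25q_{Mesa}.
∂π/∂q_{Mesa} = 59 − 6q_{Mesa} − 2q_{Largo} = 0 ⇒ q_{Mesa} = 59/6 − (1/3)q_{Largo}.
Similarly q_{Largo} = 6 − (1/3)q_{Mesa}.
Solving the two reaction functions simultaneously: (1 − (−1/3)(−1/3))q_{Mesa} = 59/6 − (1/3)·6, so (8/9)q_{Mesa} = 47/6 and q_{Mesa} = 8.8125.
Then q_{Largo} = 6 − (1/3)·8.8125 = 3.0625.

8.8125, 3.0625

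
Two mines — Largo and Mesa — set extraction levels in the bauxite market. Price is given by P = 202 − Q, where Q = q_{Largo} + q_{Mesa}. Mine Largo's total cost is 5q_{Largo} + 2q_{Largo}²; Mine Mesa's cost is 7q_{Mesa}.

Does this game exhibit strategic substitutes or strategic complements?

Mine Largo's profit: π = q_{Largo}(202 − (q_{Largo} + q_{Mesa})) − 5q_{Largo} − 2q_{Largo}².
∂π/∂q_{Largo} = 197 − 6q_{Largo} − q_{Mesa} = 0, so q_{Largo} = 197/6 − (1/6)q_{Mesa}.
The best-response slope dq_{Largo}/dq_{Mesa} = −1/6 < 0: the reaction function is downward-sloping, so the choices are strategic substitutes.

strategic substitutes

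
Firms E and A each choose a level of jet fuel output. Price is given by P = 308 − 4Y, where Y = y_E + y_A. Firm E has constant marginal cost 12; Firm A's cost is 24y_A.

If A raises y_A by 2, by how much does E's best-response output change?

Firm E's profit: π = y_E(308 − 4(y_E + y_A)) − 12y_E.
∂π/∂y_E = 296 − 8y_E − 4y_A = 0, so y_E = 37 − 0.5y_A.
The reaction-function slope is −0.5, so a 2-unit rise in y_A moves y_E by −0.5 × 2 = −1. E's best response falls — the actions are strategic substitutes.

-1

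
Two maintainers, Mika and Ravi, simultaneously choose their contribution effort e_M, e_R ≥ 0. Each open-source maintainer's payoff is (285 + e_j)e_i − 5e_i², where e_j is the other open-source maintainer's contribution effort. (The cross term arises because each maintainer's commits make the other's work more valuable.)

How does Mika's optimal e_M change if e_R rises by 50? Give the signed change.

Mika's payoff is (285 + e_R)e_M − 5e_M².
∂π/∂e_M = 285 + e_R − 10e_M = 0, so e_M = 28.5 + 0.1e_R.
The reaction-function slope is 0.1, so a 50-unit rise in e_R moves e_M by 0.1 × 50 = 5. Mika's best response rises — the actions are strategic complements.

5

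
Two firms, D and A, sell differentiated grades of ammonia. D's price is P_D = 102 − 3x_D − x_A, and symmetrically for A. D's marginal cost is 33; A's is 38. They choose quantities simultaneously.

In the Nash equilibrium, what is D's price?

63

Firm D's profit: π = x_D(102 − 3x_D − x_A) − 33x_D.
∂π/∂x_D = 69 − 6x_D − x_A = 0 ⇒ x_D = 11.5 − (1/6)x_A.
Similarly x_A = 32/3 − (1/6)x_D.
Plugging x_A into D's best response: x_D = 11.5 − (1/6)(32/3 − (1/6)x_D) ⇒ (35/36)x_D = 175/18, so x_D = 10.
Then x_A = 32/3 − (1/6)·10 = 9.
P_D = 102 − 3·10 − 9 = 63.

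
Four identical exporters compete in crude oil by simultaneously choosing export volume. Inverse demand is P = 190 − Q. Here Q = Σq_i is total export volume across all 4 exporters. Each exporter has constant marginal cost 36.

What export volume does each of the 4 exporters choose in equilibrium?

30.8

A representative exporter's profit is π_i = q_i(190 − Q) − 36q_i, with Q = q_i + Σ_{j≠i} q_j.
First-order condition: 154 − 2q_i − Σ_{j≠i} q_j = 0.
Imposing symmetry (q_j = q for all j) turns Σ_{j≠i} q_j into 3q, so 154 = 5q and q = 30.8.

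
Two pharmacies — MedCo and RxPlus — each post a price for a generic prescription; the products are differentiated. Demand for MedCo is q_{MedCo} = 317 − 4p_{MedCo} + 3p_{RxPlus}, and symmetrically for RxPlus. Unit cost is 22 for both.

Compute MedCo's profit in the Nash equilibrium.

MedCo's profit: π = (p_{MedCo} − 22)(317 − 4p_{MedCo} + 3p_{RxPlus}).
∂π/∂p_{MedCo} = 405 − 8p_{MedCo} + 3p_{RxPlus} = 0 ⇒ p_{MedCo} = 50.625 + 0.375p_{RxPlus}.
The game is symmetric, so in equilibrium p_{RxPlus} = p_{MedCo}: the reaction function gives 0.625p_{MedCo} = 50.625, hence p_{MedCo} = 81.
q_{MedCo} = 317 − 4·81 + 3·81 = 236.
Profit = (81 − 22)·236 = 13924.

13924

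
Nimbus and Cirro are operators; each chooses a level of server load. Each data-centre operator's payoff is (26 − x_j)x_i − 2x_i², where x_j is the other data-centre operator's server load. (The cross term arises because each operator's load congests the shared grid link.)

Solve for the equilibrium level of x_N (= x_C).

Nimbus's payoff is (26 − x_C)x_N − 2x_N².
∂π/∂x_N = 26 − x_C − 4x_N = 0, so x_N = 6.5 − 0.25x_C.
The game is symmetric, so in equilibrium x_C = x_N: the reaction function gives 1.25x_N = 6.5, hence x_N = 5.2.

5.2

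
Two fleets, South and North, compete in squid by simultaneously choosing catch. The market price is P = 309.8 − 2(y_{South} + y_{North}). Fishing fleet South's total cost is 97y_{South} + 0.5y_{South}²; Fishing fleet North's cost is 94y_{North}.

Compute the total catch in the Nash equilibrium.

67.0625

Fishing fleet South's profit: π = y_{South}(309.8 − 2(y_{South} + y_{North})) − 97y_{South} − 0.5y_{South}².
∂π/∂y_{South} = 212.8 − 5y_{South} − 2y_{North} = 0, so y_{South} = 42.56 − 0.4y_{North}.
For North: ∂π/∂y_{North} = 215.8 − 4y_{North} − 2y_{South} = 0 ⇒ y_{North} = 53.95 − 0.5y_{South}.
Substituting the second reaction function into the first: y_{South} = 42.56 − 0.4(53.95 − 0.5y_{South}), which gives 0.8y_{South} = 20.98 ⇒ y_{South} = 26.225.
Then y_{North} = 53.95 − 0.5·26.225 = 40.8375.
Total catch: 26.225 + 40.8375 = 67.0625.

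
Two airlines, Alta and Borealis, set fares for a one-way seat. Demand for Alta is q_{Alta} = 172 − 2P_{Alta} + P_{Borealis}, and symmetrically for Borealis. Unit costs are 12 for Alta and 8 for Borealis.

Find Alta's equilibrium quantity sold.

105.6

Alta's profit: π = (P_{Alta} − 12)(172 − 2P_{Alta} + P_{Borealis}).
∂π/∂P_{Alta} = 196 − 4P_{Alta} + P_{Borealis} = 0 ⇒ P_{Alta} = 49 + 0.25P_{Borealis}.
Similarly P_{Borealis} = 47 + 0.25P_{Alta}.
Substituting the second reaction function into the first: P_{Alta} = 49 + 0.25(47 + 0.25P_{Alta}), which gives 0.9375P_{Alta} = 60.75 ⇒ P_{Alta} = 64.8.
Then P_{Borealis} = 47 + 0.25·64.8 = 63.2.
q_{Alta} = 172 − 2·64.8 + 63.2 = 105.6.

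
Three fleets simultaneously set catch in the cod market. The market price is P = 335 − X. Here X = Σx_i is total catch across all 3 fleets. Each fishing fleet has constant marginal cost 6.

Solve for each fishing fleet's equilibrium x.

A representative fishing fleet's profit is π_i = x_i(335 − X) − 6x_i, with X = x_i + Σ_{j≠i} x_j.
First-order condition: 329 − 2x_i − Σ_{j≠i} x_j = 0.
With identical fishing fleets, set every x_j = x: then 329 − 2x − 2x = 0, i.e. x = 329/4 = 82.25.

82.25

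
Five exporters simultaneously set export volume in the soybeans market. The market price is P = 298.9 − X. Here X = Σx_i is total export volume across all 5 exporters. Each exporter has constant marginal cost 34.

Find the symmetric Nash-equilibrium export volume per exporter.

A representative exporter's profit is π_i = x_i(298.9 − X) − 34x_i, with X = x_i + Σ_{j≠i} x_j.
First-order condition: 264.9 − 2x_i − Σ_{j≠i} x_j = 0.
In a symmetric equilibrium every exporter chooses the same x, so Σ_{j≠i} x_j = 4x. The condition becomes 264.9 − 6x = 0, giving x = 264.9/6 = 44.15.

44.15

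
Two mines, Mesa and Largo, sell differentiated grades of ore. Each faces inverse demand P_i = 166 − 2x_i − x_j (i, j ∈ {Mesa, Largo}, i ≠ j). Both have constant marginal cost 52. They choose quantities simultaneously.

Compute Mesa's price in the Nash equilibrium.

97.6

Mine Mesa's profit: π = x_{Mesa}(166 − 2x_{Mesa} − x_{Largo}) − 52x_{Mesa}.
∂π/∂x_{Mesa} = 114 − 4x_{Mesa} − x_{Largo} = 0 ⇒ x_{Mesa} = 28.5 − 0.25x_{Largo}.
By symmetry x_{Largo} = x_{Mesa}; substituting into the reaction function, 1.25x_{Mesa} = 28.5 and x_{Mesa} = 22.8.
P_{Mesa} = 166 − 2·22.8 − 22.8 = 97.6.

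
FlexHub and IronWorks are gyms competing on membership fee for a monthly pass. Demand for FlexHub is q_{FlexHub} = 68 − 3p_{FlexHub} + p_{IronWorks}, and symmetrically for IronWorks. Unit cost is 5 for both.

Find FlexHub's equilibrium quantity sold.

34.8

FlexHub's profit: π = (p_{FlexHub} − 5)(68 − 3p_{FlexHub} + p_{IronWorks}).
∂π/∂p_{FlexHub} = 83 − 6p_{FlexHub} + p_{IronWorks} = 0 ⇒ p_{FlexHub} = 83/6 + (1/6)p_{IronWorks}.
Setting p_{FlexHub} = p_{IronWorks} in the reaction function: p_{FlexHub} = 83/6 + (1/6)p_{FlexHub}, so p_{FlexHub} = (83/6) / (5/6) = 16.6.
q_{FlexHub} = 68 − 3·16.6 + 16.6 = 34.8.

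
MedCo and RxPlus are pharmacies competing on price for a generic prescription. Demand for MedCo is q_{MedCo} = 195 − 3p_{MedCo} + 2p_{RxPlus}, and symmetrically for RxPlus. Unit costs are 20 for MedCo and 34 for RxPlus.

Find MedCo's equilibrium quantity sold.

139.125

MedCo's profit: π = (p_{MedCo} − 20)(195 − 3p_{MedCo} + 2p_{RxPlus}).
∂π/∂p_{MedCo} = 255 − 6p_{MedCo} + 2p_{RxPlus} = 0 ⇒ p_{MedCo} = 42.5 + (1/3)p_{RxPlus}.
Similarly p_{RxPlus} = 49.5 + (1/3)p_{MedCo}.
Solving the two reaction functions simultaneously: (1 − (1/3)(1/3))p_{MedCo} = 42.5 + (1/3)·49.5, so (8/9)p_{MedCo} = 59 and p_{MedCo} = 66.375.
Then p_{RxPlus} = 49.5 + (1/3)·66.375 = 71.625.
q_{MedCo} = 195 − 3·66.375 + 2·71.625 = 139.125.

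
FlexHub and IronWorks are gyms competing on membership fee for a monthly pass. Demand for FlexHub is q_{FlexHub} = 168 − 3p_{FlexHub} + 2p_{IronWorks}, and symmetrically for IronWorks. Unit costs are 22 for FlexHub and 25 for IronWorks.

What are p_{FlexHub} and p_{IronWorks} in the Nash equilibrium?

FlexHub's profit: π = (p_{FlexHub} − 22)(168 − 3p_{FlexHub} + 2p_{IronWorks}).
∂π/∂p_{FlexHub} = 234 − 6p_{FlexHub} + 2p_{IronWorks} = 0 ⇒ p_{FlexHub} = 39 + (1/3)p_{IronWorks}.
Similarly p_{IronWorks} = 40.5 + (1/3)p_{FlexHub}.
Plugging p_{IronWorks} into FlexHub's best response: p_{FlexHub} = 39 + (1/3)(40.5 + (1/3)p_{FlexHub}) ⇒ (8/9)p_{FlexHub} = 52.5, so p_{FlexHub} = 59.0625.
Then p_{IronWorks} = 40.5 + (1/3)·59.0625 = 60.1875.

59.0625, 60.1875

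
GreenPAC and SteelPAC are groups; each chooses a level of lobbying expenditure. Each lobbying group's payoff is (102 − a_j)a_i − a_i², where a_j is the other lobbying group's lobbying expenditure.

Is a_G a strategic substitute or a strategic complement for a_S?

GreenPAC's payoff is (102 − a_S)a_G − a_G².
∂π/∂a_G = 102 − a_S − 2a_G = 0, so a_G = 51 − 0.5a_S.
The best-response slope da_G/da_S = −0.5 < 0: the reaction function is downward-sloping, so the choices are strategic substitutes.

strategic substitutes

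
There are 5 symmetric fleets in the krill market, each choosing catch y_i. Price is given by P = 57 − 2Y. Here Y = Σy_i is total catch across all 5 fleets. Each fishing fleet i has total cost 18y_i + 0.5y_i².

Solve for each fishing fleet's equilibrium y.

3

A representative fishing fleet's profit is π_i = y_i(57 − 2Y) − 18y_i − 0.5y_i², with Y = y_i + Σ_{j≠i} y_j.
First-order condition: 39 − 5y_i − 2Σ_{j≠i} y_j = 0.
Imposing symmetry (y_j = y for all j) turns Σ_{j≠i} y_j into 4y, so 39 = 13y and y = 3.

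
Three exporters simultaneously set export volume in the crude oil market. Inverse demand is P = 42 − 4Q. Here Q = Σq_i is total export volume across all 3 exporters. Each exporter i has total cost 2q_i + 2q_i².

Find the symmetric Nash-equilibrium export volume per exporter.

A representative exporter's profit is π_i = q_i(42 − 4Q) − 2q_i − 2q_i², with Q = q_i + Σ_{j≠i} q_j.
First-order condition: 40 − 12q_i − 4Σ_{j≠i} q_j = 0.
In a symmetric equilibrium every exporter chooses the same q, so Σ_{j≠i} q_j = 2q. The condition becomes 40 − 20q = 0, giving q = 40/20 = 2.

2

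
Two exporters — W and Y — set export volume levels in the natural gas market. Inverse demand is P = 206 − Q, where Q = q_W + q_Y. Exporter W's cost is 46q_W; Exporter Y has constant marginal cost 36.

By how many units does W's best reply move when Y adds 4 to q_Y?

Exporter W's profit: π = q_W(206 − (q_W + q_Y)) − 46q_W.
∂π/∂q_W = 160 − 2q_W − q_Y = 0, so q_W = 80 − 0.5q_Y.
The reaction-function slope is −0.5, so a 4-unit rise in q_Y moves q_W by −0.5 × 4 = −2. W's best response falls — the actions are strategic substitutes.

-2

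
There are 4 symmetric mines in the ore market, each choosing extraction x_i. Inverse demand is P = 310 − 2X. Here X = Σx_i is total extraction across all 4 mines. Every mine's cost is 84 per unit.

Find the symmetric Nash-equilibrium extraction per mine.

A representative mine's profit is π_i = x_i(310 − 2X) − 84x_i, with X = x_i + Σ_{j≠i} x_j.
First-order condition: 226 − 4x_i − 2Σ_{j≠i} x_j = 0.
Imposing symmetry (x_j = x for all j) turns Σ_{j≠i} x_j into 3x, so 226 = 10x and x = 22.6.

22.6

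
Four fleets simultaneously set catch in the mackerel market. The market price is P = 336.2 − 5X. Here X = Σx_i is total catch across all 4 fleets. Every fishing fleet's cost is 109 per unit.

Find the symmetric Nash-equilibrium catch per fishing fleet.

9.088

A representative fishing fleet's profit is π_i = x_i(336.2 − 5X) − 109x_i, with X = x_i + Σ_{j≠i} x_j.
First-order condition: 227.2 − 10x_i − 5Σ_{j≠i} x_j = 0.
Imposing symmetry (x_j = x for all j) turns Σ_{j≠i} x_j into 3x, so 227.2 = 25x and x = 9.088.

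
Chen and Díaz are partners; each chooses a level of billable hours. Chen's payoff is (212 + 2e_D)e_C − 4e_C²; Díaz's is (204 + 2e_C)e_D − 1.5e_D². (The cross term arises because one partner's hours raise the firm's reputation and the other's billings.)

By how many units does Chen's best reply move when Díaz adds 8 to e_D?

Expanding Chen's payoff: 212e_C + 2e_De_C − 4e_C².
∂π/∂e_C = 212 + 2e_D − 8e_C = 0, so e_C = 26.5 + 0.25e_D.
The reaction-function slope is 0.25, so an 8-unit rise in e_D moves e_C by 0.25 × 8 = 2. Chen's best response rises — the actions are strategic complements.

2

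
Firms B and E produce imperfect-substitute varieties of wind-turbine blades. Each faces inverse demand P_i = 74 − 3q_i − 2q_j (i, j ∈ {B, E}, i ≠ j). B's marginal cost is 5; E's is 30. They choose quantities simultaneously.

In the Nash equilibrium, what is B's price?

35.5625

Firm B's profit: π = q_B(74 − 3q_B − 2q_E) − 5q_B.
∂π/∂q_B = 69 − 6q_B − 2q_E = 0 ⇒ q_B = 11.5 − (1/3)q_E.
Similarly q_E = 22/3 − (1/3)q_B.
Substituting the second reaction function into the first: q_B = 11.5 − (1/3)(22/3 − (1/3)q_B), which gives (8/9)q_B = 163/18 ⇒ q_B = 10.1875.
Then q_E = 22/3 − (1/3)·10.1875 = 3.9375.
P_B = 74 − 3·10.1875 − 2·3.9375 = 35.5625.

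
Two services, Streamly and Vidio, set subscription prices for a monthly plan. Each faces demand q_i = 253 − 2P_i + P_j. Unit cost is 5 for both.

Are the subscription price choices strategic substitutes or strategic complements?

Streamly's profit: π = (P_{Streamly} − 5)(253 − 2P_{Streamly} + P_{Vidio}).
∂π/∂P_{Streamly} = 263 − 4P_{Streamly} + P_{Vidio} = 0 ⇒ P_{Streamly} = 65.75 + 0.25P_{Vidio}.
The best-response slope dP_{Streamly}/dP_{Vidio} = 0.25 > 0: the reaction function is upward-sloping, so the choices are strategic complements.

strategic complements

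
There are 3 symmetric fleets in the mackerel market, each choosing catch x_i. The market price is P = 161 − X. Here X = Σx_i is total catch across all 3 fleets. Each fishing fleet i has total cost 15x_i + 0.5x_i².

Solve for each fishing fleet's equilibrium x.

29.2

A representative fishing fleet's profit is π_i = x_i(161 − X) − 15x_i − 0.5x_i², with X = x_i + Σ_{j≠i} x_j.
First-order condition: 146 − 3x_i − Σ_{j≠i} x_j = 0.
With identical fishing fleets, set every x_j = x: then 146 − 3x − 2x = 0, i.e. x = 146/5 = 29.2.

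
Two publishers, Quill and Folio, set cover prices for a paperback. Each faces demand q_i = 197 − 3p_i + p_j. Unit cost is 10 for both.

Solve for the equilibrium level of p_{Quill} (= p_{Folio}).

45.4

Quill's profit: π = (p_{Quill} − 10)(197 − 3p_{Quill} + p_{Folio}).
∂π/∂p_{Quill} = 227 − 6p_{Quill} + p_{Folio} = 0 ⇒ p_{Quill} = 227/6 + (1/6)p_{Folio}.
By symmetry p_{Folio} = p_{Quill}; substituting into the reaction function, (5/6)p_{Quill} = 227/6 and p_{Quill} = 45.4.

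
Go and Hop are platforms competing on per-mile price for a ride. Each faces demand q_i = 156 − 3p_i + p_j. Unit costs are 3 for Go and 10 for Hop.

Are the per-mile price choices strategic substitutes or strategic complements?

Go's profit: π = (p_{Go} − 3)(156 − 3p_{Go} + p_{Hop}).
∂π/∂p_{Go} = 165 − 6p_{Go} + p_{Hop} = 0 ⇒ p_{Go} = 27.5 + (1/6)p_{Hop}.
The best-response slope dp_{Go}/dp_{Hop} = 1/6 > 0: the reaction function is upward-sloping, so the choices are strategic complements.

strategic complements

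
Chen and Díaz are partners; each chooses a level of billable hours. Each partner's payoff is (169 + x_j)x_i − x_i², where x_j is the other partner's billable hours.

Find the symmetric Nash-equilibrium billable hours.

169

Chen's payoff is (169 + x_D)x_C − x_C².
∂π/∂x_C = 169 + x_D − 2x_C = 0, so x_C = 84.5 + 0.5x_D.
By symmetry x_D = x_C; substituting into the reaction function, 0.5x_C = 84.5 and x_C = 169.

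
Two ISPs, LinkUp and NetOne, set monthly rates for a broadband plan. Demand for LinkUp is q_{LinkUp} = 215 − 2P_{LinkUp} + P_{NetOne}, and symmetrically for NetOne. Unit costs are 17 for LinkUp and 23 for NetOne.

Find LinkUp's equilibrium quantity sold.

LinkUp's profit: π = (P_{LinkUp} − 17)(215 − 2P_{LinkUp} + P_{NetOne}).
∂π/∂P_{LinkUp} = 249 − 4P_{LinkUp} + P_{NetOne} = 0 ⇒ P_{LinkUp} = 62.25 + 0.25P_{NetOne}.
Similarly P_{NetOne} = 65.25 + 0.25P_{LinkUp}.
Plugging P_{NetOne} into LinkUp's best response: P_{LinkUp} = 62.25 + 0.25(65.25 + 0.25P_{LinkUp}) ⇒ 0.9375P_{LinkUp} = 78.5625, so P_{LinkUp} = 83.8.
Then P_{NetOne} = 65.25 + 0.25·83.8 = 86.2.
q_{LinkUp} = 215 − 2·83.8 + 86.2 = 133.6.

133.6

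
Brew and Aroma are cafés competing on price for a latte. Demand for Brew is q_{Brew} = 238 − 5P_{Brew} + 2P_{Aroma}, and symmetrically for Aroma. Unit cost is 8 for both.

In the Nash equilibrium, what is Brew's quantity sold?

Brew's profit: π = (P_{Brew} − 8)(238 − 5P_{Brew} + 2P_{Aroma}).
∂π/∂P_{Brew} = 278 − 10P_{Brew} + 2P_{Aroma} = 0 ⇒ P_{Brew} = 27.8 + 0.2P_{Aroma}.
By symmetry P_{Aroma} = P_{Brew}; substituting into the reaction function, 0.8P_{Brew} = 27.8 and P_{Brew} = 34.75.
q_{Brew} = 238 − 5·34.75 + 2·34.75 = 133.75.

133.75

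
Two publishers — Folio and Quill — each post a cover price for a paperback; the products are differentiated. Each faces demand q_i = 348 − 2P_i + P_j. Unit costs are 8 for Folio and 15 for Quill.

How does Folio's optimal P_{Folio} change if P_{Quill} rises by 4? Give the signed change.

Folio's profit: π = (P_{Folio} − 8)(348 − 2P_{Folio} + P_{Quill}).
∂π/∂P_{Folio} = 364 − 4P_{Folio} + P_{Quill} = 0 ⇒ P_{Folio} = 91 + 0.25P_{Quill}.
The reaction-function slope is 0.25, so a 4-unit rise in P_{Quill} moves P_{Folio} by 0.25 × 4 = 1. Folio's best response rises — the actions are strategic complements.

1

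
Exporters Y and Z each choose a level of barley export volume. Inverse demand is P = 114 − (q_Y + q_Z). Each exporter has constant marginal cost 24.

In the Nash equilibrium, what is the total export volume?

Exporter Y's profit: π = q_Y(114 − (q_Y + q_Z)) − 24q_Y.
∂π/∂q_Y = 90 − 2q_Y − q_Z = 0, so q_Y = 45 − 0.5q_Z.
By symmetry q_Z = q_Y; substituting into the reaction function, 1.5q_Y = 45 and q_Y = 30.
Total export volume: 30 + 30 = 60.

60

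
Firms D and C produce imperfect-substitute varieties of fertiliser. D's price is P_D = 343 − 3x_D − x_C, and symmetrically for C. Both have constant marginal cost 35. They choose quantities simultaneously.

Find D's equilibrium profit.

5808

Firm D's profit: π = x_D(343 − 3x_D − x_C) − 35x_D.
∂π/∂x_D = 308 − 6x_D − x_C = 0 ⇒ x_D = 154/3 − (1/6)x_C.
By symmetry x_C = x_D; substituting into the reaction function, (7/6)x_D = 154/3 and x_D = 44.
P_D = 343 − 3·44 − 44 = 167.
Profit = (167 − 35)·44 = 5808.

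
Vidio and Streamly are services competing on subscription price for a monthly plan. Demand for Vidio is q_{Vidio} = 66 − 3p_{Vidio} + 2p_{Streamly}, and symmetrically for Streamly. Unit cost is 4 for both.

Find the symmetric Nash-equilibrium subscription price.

Vidio's profit: π = (p_{Vidio} − 4)(66 − 3p_{Vidio} + 2p_{Streamly}).
∂π/∂p_{Vidio} = 78 − 6p_{Vidio} + 2p_{Streamly} = 0 ⇒ p_{Vidio} = 13 + (1/3)p_{Streamly}.
The game is symmetric, so in equilibrium p_{Streamly} = p_{Vidio}: the reaction function gives (2/3)p_{Vidio} = 13, hence p_{Vidio} = 19.5.

19.5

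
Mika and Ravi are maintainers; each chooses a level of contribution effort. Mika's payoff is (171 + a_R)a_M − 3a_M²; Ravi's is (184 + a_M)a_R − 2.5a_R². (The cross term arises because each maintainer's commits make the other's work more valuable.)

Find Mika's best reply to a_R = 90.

43.5

Expanding Mika's payoff: 171a_M + a_Ra_M − 3a_M².
∂π/∂a_M = 171 + a_R − 6a_M = 0, so a_M = 28.5 + (1/6)a_R.
At a_R = 90: a_M = 28.5 + (1/6)·90 = 43.5.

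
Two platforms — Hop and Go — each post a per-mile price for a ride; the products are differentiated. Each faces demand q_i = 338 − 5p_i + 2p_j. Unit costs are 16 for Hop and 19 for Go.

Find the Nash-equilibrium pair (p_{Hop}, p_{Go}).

52.5625, 53.8125

Hop's profit: π = (p_{Hop} − 16)(338 − 5p_{Hop} + 2p_{Go}).
∂π/∂p_{Hop} = 418 − 10p_{Hop} + 2p_{Go} = 0 ⇒ p_{Hop} = 41.8 + 0.2p_{Go}.
Similarly p_{Go} = 43.3 + 0.2p_{Hop}.
Substituting the second reaction function into the first: p_{Hop} = 41.8 + 0.2(43.3 + 0.2p_{Hop}), which gives 0.96p_{Hop} = 50.46 ⇒ p_{Hop} = 52.5625.
Then p_{Go} = 43.3 + 0.2·52.5625 = 53.8125.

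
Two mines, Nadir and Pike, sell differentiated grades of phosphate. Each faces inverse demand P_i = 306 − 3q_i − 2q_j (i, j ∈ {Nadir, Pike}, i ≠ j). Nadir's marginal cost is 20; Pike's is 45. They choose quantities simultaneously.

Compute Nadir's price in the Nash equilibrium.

131.9375

Mine Nadir's profit: π = q_{Nadir}(306 − 3q_{Nadir} − 2q_{Pike}) − 20q_{Nadir}.
∂π/∂q_{Nadir} = 286 − 6q_{Nadir} − 2q_{Pike} = 0 ⇒ q_{Nadir} = 143/3 − (1/3)q_{Pike}.
Similarly q_{Pike} = 43.5 − (1/3)q_{Nadir}.
Substituting the second reaction function into the first: q_{Nadir} = 143/3 − (1/3)(43.5 − (1/3)q_{Nadir}), which gives (8/9)q_{Nadir} = 199/6 ⇒ q_{Nadir} = 37.3125.
Then q_{Pike} = 43.5 − (1/3)·37.3125 = 31.0625.
P_{Nadir} = 306 − 3·37.3125 − 2·31.0625 = 131.9375.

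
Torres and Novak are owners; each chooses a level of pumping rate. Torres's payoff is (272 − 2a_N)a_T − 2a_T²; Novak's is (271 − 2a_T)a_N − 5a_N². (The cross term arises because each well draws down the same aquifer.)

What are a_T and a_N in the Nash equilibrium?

Expanding Torres's payoff: 272a_T − 2a_Na_T − 2a_T².
∂π/∂a_T = 272 − 2a_N − 4a_T = 0, so a_T = 68 − 0.5a_N.
Likewise for Novak: a_N = 27.1 − 0.2a_T.
Plugging a_N into Torres's best response: a_T = 68 − 0.5(27.1 − 0.2a_T) ⇒ 0.9a_T = 54.45, so a_T = 60.5.
Then a_N = 27.1 − 0.2·60.5 = 15.

60.5, 15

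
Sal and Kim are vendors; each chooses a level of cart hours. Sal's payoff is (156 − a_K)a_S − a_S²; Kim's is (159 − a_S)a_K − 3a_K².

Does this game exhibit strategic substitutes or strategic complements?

Expanding Sal's payoff: 156a_S − a_Ka_S − a_S².
∂π/∂a_S = 156 − a_K − 2a_S = 0, so a_S = 78 − 0.5a_K.
The best-response slope da_S/da_K = −0.5 < 0: the reaction function is downward-sloping, so the choices are strategic substitutes.

strategic substitutes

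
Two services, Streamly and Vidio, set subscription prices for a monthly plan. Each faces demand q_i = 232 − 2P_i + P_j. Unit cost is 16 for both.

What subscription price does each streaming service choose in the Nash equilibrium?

Streamly's profit: π = (P_{Streamly} − 16)(232 − 2P_{Streamly} + P_{Vidio}).
∂π/∂P_{Streamly} = 264 − 4P_{Streamly} + P_{Vidio} = 0 ⇒ P_{Streamly} = 66 + 0.25P_{Vidio}.
By symmetry P_{Vidio} = P_{Streamly}; substituting into the reaction function, 0.75P_{Streamly} = 66 and P_{Streamly} = 88.

88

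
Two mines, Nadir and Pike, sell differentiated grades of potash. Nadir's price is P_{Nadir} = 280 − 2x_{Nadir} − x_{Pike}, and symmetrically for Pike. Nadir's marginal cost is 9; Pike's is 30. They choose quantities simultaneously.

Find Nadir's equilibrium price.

Mine Nadir's profit: π = x_{Nadir}(280 − 2x_{Nadir} − x_{Pike}) − 9x_{Nadir}.
∂π/∂x_{Nadir} = 271 − 4x_{Nadir} − x_{Pike} = 0 ⇒ x_{Nadir} = 67.75 − 0.25x_{Pike}.
Similarly x_{Pike} = 62.5 − 0.25x_{Nadir}.
Solving the two reaction functions simultaneously: (1 − (−0.25)(−0.25))x_{Nadir} = 67.75 − 0.25·62.5, so 0.9375x_{Nadir} = 52.125 and x_{Nadir} = 55.6.
Then x_{Pike} = 62.5 − 0.25·55.6 = 48.6.
P_{Nadir} = 280 − 2·55.6 − 48.6 = 120.2.

120.2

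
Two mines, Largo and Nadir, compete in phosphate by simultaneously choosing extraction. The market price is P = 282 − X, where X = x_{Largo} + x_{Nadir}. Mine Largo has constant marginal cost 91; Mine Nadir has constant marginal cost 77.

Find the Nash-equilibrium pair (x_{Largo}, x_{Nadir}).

59, 73

Mine Largo's profit: π = x_{Largo}(282 − (x_{Largo} + x_{Nadir})) − 91x_{Largo}.
∂π/∂x_{Largo} = 191 − 2x_{Largo} − x_{Nadir} = 0, so x_{Largo} = 95.5 − 0.5x_{Nadir}.
By the same steps for Nadir: x_{Nadir} = 102.5 − 0.5x_{Largo}.
Solving the two reaction functions simultaneously: (1 − (−0.5)(−0.5))x_{Largo} = 95.5 − 0.5·102.5, so 0.75x_{Largo} = 44.25 and x_{Largo} = 59.
Then x_{Nadir} = 102.5 − 0.5·59 = 73.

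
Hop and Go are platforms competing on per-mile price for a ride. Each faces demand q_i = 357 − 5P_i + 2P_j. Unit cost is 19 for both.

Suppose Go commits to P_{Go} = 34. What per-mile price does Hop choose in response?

Hop's profit: π = (P_{Hop} − 19)(357 − 5P_{Hop} + 2P_{Go}).
∂π/∂P_{Hop} = 452 − 10P_{Hop} + 2P_{Go} = 0 ⇒ P_{Hop} = 45.2 + 0.2P_{Go}.
At P_{Go} = 34: P_{Hop} = 45.2 + 0.2·34 = 52.

52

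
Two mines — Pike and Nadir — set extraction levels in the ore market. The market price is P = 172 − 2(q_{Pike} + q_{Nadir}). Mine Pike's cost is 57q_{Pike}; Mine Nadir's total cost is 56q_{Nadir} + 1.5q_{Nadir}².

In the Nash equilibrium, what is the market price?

104.75

Mine Pike's profit: π = q_{Pike}(172 − 2(q_{Pike} + q_{Nadir})) − 57q_{Pike}.
∂π/∂q_{Pike} = 115 − 4q_{Pike} − 2q_{Nadir} = 0, so q_{Pike} = 28.75 − 0.5q_{Nadir}.
For Nadir: ∂π/∂q_{Nadir} = 116 − 7q_{Nadir} − 2q_{Pike} = 0 ⇒ q_{Nadir} = 116/7 − (2/7)q_{Pike}.
Solving the two reaction functions simultaneously: (1 − (−0.5)(−2/7))q_{Pike} = 28.75 − 0.5·(116/7), so (6/7)q_{Pike} = 573/28 and q_{Pike} = 23.875.
Then q_{Nadir} = 116/7 − (2/7)·23.875 = 9.75.
Equilibrium price: P = 172 − 2·33.625 = 104.75.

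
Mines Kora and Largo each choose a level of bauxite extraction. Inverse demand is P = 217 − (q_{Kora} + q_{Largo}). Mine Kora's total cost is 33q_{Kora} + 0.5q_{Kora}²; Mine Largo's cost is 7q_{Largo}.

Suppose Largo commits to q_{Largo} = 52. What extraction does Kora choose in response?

44

Mine Kora's profit: π = q_{Kora}(217 − (q_{Kora} + q_{Largo})) − 33q_{Kora} − 0.5q_{Kora}².
∂π/∂q_{Kora} = 184 − 3q_{Kora} − q_{Largo} = 0, so q_{Kora} = 184/3 − (1/3)q_{Largo}.
At q_{Largo} = 52: q_{Kora} = 184/3 − (1/3)·52 = 44.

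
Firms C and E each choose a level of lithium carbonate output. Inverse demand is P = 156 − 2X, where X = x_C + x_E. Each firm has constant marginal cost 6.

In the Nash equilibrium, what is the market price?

Firm C's profit: π = x_C(156 − 2(x_C + x_E)) − 6x_C.
∂π/∂x_C = 150 − 4x_C − 2x_E = 0, so x_C = 37.5 − 0.5x_E.
By symmetry x_E = x_C; substituting into the reaction function, 1.5x_C = 37.5 and x_C = 25.
Equilibrium price: P = 156 − 2·50 = 56.

56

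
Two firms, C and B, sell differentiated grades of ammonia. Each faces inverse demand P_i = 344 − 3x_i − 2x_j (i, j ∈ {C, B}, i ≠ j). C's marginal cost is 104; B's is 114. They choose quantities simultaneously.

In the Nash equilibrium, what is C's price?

Firm C's profit: π = x_C(344 − 3x_C − 2x_B) − 104x_C.
∂π/∂x_C = 240 − 6x_C − 2x_B = 0 ⇒ x_C = 40 − (1/3)x_B.
Similarly x_B = 115/3 − (1/3)x_C.
Plugging x_B into C's best response: x_C = 40 − (1/3)(115/3 − (1/3)x_C) ⇒ (8/9)x_C = 245/9, so x_C = 30.625.
Then x_B = 115/3 − (1/3)·30.625 = 28.125.
P_C = 344 − 3·30.625 − 2·28.125 = 195.875.

195.875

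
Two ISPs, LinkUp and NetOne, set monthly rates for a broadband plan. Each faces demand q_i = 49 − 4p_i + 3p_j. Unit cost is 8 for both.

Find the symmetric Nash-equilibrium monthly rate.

16.2

LinkUp's profit: π = (p_{LinkUp} − 8)(49 − 4p_{LinkUp} + 3p_{NetOne}).
∂π/∂p_{LinkUp} = 81 − 8p_{LinkUp} + 3p_{NetOne} = 0 ⇒ p_{LinkUp} = 10.125 + 0.375p_{NetOne}.
Setting p_{LinkUp} = p_{NetOne} in the reaction function: p_{LinkUp} = 10.125 + 0.375p_{LinkUp}, so p_{LinkUp} = 10.125 / 0.625 = 16.2.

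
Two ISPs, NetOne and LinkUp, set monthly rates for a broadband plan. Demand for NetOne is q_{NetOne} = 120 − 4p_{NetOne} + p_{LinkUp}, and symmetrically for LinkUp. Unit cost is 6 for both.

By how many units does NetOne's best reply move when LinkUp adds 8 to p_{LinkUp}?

NetOne's profit: π = (p_{NetOne} − 6)(120 − 4p_{NetOne} + p_{LinkUp}).
∂π/∂p_{NetOne} = 144 − 8p_{NetOne} + p_{LinkUp} = 0 ⇒ p_{NetOne} = 18 + 0.125p_{LinkUp}.
The reaction-function slope is 0.125, so an 8-unit rise in p_{LinkUp} moves p_{NetOne} by 0.125 × 8 = 1. NetOne's best response rises — the actions are strategic complements.

1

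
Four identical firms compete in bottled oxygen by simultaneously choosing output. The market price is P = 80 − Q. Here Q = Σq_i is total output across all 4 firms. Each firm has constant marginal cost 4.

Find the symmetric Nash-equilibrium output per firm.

15.2

A representative firm's profit is π_i = q_i(80 − Q) − 4q_i, with Q = q_i + Σ_{j≠i} q_j.
First-order condition: 76 − 2q_i − Σ_{j≠i} q_j = 0.
With identical firms, set every q_j = q: then 76 − 2q − 3q = 0, i.e. q = 76/5 = 15.2.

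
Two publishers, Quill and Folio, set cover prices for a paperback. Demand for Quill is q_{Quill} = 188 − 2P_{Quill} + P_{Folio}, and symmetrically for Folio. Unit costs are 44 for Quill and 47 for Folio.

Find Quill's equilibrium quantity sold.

96.8

Quill's profit: π = (P_{Quill} − 44)(188 − 2P_{Quill} + P_{Folio}).
∂π/∂P_{Quill} = 276 − 4P_{Quill} + P_{Folio} = 0 ⇒ P_{Quill} = 69 + 0.25P_{Folio}.
Similarly P_{Folio} = 70.5 + 0.25P_{Quill}.
Substituting the second reaction function into the first: P_{Quill} = 69 + 0.25(70.5 + 0.25P_{Quill}), which gives 0.9375P_{Quill} = 86.625 ⇒ P_{Quill} = 92.4.
Then P_{Folio} = 70.5 + 0.25·92.4 = 93.6.
q_{Quill} = 188 − 2·92.4 + 93.6 = 96.8.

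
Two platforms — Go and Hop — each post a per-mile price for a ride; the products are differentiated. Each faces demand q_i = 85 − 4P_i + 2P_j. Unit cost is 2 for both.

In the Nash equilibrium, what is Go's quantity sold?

Go's profit: π = (P_{Go} − 2)(85 − 4P_{Go} + 2P_{Hop}).
∂π/∂P_{Go} = 93 − 8P_{Go} + 2P_{Hop} = 0 ⇒ P_{Go} = 11.625 + 0.25P_{Hop}.
The game is symmetric, so in equilibrium P_{Hop} = P_{Go}: the reaction function gives 0.75P_{Go} = 11.625, hence P_{Go} = 15.5.
q_{Go} = 85 − 4·15.5 + 2·15.5 = 54.

54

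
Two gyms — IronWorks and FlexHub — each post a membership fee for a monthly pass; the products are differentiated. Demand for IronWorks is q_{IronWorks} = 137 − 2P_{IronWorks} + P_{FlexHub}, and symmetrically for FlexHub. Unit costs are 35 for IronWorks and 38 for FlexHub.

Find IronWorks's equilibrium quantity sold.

68.8

IronWorks's profit: π = (P_{IronWorks} − 35)(137 − 2P_{IronWorks} + P_{FlexHub}).
∂π/∂P_{IronWorks} = 207 − 4P_{IronWorks} + P_{FlexHub} = 0 ⇒ P_{IronWorks} = 51.75 + 0.25P_{FlexHub}.
Similarly P_{FlexHub} = 53.25 + 0.25P_{IronWorks}.
Substituting the second reaction function into the first: P_{IronWorks} = 51.75 + 0.25(53.25 + 0.25P_{IronWorks}), which gives 0.9375P_{IronWorks} = 65.0625 ⇒ P_{IronWorks} = 69.4.
Then P_{FlexHub} = 53.25 + 0.25·69.4 = 70.6.
q_{IronWorks} = 137 − 2·69.4 + 70.6 = 68.8.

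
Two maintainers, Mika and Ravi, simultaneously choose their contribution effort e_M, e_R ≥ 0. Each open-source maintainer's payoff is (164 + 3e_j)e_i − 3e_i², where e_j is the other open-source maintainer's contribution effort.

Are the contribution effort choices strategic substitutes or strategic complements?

strategic complements

Mika's payoff is (164 + 3e_R)e_M − 3e_M².
∂π/∂e_M = 164 + 3e_R − 6e_M = 0, so e_M = 82/3 + 0.5e_R.
The best-response slope de_M/de_R = 0.5 > 0: the reaction function is upward-sloping, so the choices are strategic complements.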